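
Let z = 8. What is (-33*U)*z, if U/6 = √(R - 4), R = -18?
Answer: -1584*I*√22 ≈ -7429.6*I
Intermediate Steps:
U = 6*I*√22 (U = 6*√(-18 - 4) = 6*√(-22) = 6*(I*√22) = 6*I*√22 ≈ 28.142*I)
(-33*U)*z = -198*I*√22*8 = -1584*I*√22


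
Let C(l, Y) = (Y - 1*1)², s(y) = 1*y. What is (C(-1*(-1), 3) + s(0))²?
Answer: 16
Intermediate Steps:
s(y) = y
C(l, Y) = (-1 + Y)² (C(l, Y) = (Y - 1)² = (-1 + Y)²)
(C(-1*(-1), 3) + s(0))² = ((-1 + 3)² + 0)² = (2² + 0)² = (4 + 0)² = 4² = 16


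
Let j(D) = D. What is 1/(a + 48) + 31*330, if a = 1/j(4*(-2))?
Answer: 3918098/383 ≈ 10230.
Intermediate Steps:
a = -⅛ (a = 1/(4*(-2)) = 1/(-8) = -⅛ ≈ -0.12500)
1/(a + 48) + 31*330 = 1/(-⅛ + 48) + 31*330 = 1/(383/8) + 10230 = 8/383 + 10230 = 3918098/383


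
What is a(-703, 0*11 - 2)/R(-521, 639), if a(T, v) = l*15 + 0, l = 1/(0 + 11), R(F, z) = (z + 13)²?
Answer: 15/4676144 ≈ 3.2078e-6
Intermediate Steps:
R(F, z) = (13 + z)²
l = 1/11 ≈ 0.090909
a(T, v) = 15/11 (a(T, v) = (1/11)*15 + 0 = 15/11 + 0 = 15/11)
a(-703, 0*11 - 2)/R(-521, 639) = 15/(11*((13 + 639)²)) = 15/(11*(652²)) = (15/11)/425104 = (15/11)*(1/425104) = 15/4676144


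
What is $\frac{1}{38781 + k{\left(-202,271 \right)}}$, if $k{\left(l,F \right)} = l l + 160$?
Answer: $\frac{1}{79745} \approx 1.254 \cdot 10^{-5}$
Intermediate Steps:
$k{\left(l,F \right)} = 160 + l^{2}$ ($k{\left(l,F \right)} = l^{2} + 160 = 160 + l^{2}$)
$\frac{1}{38781 + k{\left(-202,271 \right)}} = \frac{1}{38781 + \left(160 + \left(-202\right)^{2}\right)} = \frac{1}{38781 + \left(160 + 40804\right)} = \frac{1}{38781 + 40964} = \frac{1}{79745}$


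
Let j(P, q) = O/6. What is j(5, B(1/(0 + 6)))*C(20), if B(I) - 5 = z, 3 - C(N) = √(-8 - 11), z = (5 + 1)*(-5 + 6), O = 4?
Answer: 2 - 2*I*√19/3 ≈ 2.0 - 2.9059*I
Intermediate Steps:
z = 6 (z = 6*1 = 6)
C(N) = 3 - I*√19 (C(N) = 3 - √(-8 - 11) = 3 - √(-19) = 3 - I*√19)
B(I) = 11 (B(I) = 5 + 6 = 11)
j(P, q) = ⅔ (j(P, q) = 4/6 = 4*(⅙) = ⅔)
j(5, B(1/(0 + 6)))*C(20) = 2*(3 - I*√19)/3 = 2 - 2*I*√19/3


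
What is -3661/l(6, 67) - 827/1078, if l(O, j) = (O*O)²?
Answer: -2509175/698544 ≈ -3.5920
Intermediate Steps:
l(O, j) = O⁴ (l(O, j) = (O²)² = O⁴)
-3661/l(6, 67) - 827/1078 = -3661/(6⁴) - 827/1078 = -3661/1296 - 827*1/1078 = -3661*1/1296 - 827/1078 = -3661/1296 - 827/1078 = -2509175/698544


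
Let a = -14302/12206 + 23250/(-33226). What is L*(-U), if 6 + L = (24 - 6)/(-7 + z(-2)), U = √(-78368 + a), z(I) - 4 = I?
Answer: 48*I*√805623274599890110510/506945695 ≈ 2687.5*I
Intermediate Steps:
a = -189746938/101389139 (a = -14302*1/12206 + 23250*(-1/33226) = -7151/6103 - 11625/16613 = -189746938/101389139 ≈ -1.8715)
z(I) = 4 + I
U = I*√805623274599890110510/101389139 (U = √(-78368 - 189746938/101389139) = √(-7945853792090/101389139) = I*√805623274599890110510/101389139 ≈ 279.95*I)
L = -48/5 (L = -6 + (24 - 6)/(-7 + (4 - 2)) = -6 + 18/(-7 + 2) = -6 + 18/(-5) = -6 + 18*(-⅕) = -6 - 18/5 = -48/5 ≈ -9.6000)
L*(-U) = -(-48)*I*√805623274599890110510/101389139/5 = -(-48)*I*√805623274599890110510/506945695 = 48*I*√805623274599890110510/506945695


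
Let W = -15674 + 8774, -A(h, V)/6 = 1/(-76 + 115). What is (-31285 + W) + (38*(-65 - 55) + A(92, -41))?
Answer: -555687/13 ≈ -42745.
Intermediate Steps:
A(h, V) = -2/13 (A(h, V) = -6/(-76 + 115) = -6/39 = -6*1/39 = -2/13)
W = -6900
(-31285 + W) + (38*(-65 - 55) + A(92, -41)) = (-31285 - 6900) + (38*(-65 - 55) - 2/13) = -38185 + (38*(-120) - 2/13) = -38185 + (-4560 - 2/13) = -38185 - 59282/13 = -555687/13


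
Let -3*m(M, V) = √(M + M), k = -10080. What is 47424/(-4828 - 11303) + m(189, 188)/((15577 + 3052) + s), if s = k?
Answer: -832/283 - √42/8549 ≈ -2.9407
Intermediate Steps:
m(M, V) = -√2*√M/3 (m(M, V) = -√(M + M)/3 = -√2*√M/3)
s = -10080
47424/(-4828 - 11303) + m(189, 188)/((15577 + 3052) + s) = 47424/(-4828 - 11303) + (-√2*√189/3)/((15577 + 3052) - 10080) = 47424/(-16131) + (-√2*3*√21/3)/(18629 - 10080) = 47424*(-1/16131) - √42/8549 = -832/283 - √42*(1/8549) = -832/283 - √42/8549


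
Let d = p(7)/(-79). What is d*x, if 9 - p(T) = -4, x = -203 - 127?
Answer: 4290/79 ≈ 54.304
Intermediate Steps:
x = -330
p(T) = 13 (p(T) = 9 - 1*(-4) = 9 + 4 = 13)
d = -13/79 (d = 13/(-79) = 13*(-1/79) = -13/79 ≈ -0.16456)
d*x = -13/79*(-330) = 4290/79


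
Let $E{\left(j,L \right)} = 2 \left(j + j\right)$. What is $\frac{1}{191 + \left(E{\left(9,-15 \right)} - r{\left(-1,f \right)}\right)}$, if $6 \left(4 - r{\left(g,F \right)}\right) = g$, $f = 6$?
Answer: $\frac{6}{1337} \approx 0.0044877$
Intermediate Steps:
$E{\left(j,L \right)} = 4 j$ ($E{\left(j,L \right)} = 2 \cdot 2 j = 4 j$)
$r{\left(g,F \right)} = 4 - \frac{g}{6}$
$\frac{1}{191 + \left(E{\left(9,-15 \right)} - r{\left(-1,f \right)}\right)} = \frac{1}{191 + \left(4 \cdot 9 - \left(4 - - \frac{1}{6}\right)\right)} = \frac{1}{191 + \left(36 - \left(4 + \frac{1}{6}\right)\right)} = \frac{1}{191 + \left(36 - \frac{25}{6}\right)} = \frac{1}{191 + \frac{191}{6}} = \frac{1}{\frac{1337}{6}} = \frac{6}{1337}$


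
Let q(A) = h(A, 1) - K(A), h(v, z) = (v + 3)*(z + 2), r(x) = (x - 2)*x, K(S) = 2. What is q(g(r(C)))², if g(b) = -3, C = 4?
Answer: 4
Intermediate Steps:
r(x) = x*(-2 + x) (r(x) = (-2 + x)*x = x*(-2 + x))
h(v, z) = (2 + z)*(3 + v) (h(v, z) = (3 + v)*(2 + z) = (2 + z)*(3 + v))
q(A) = 7 + 3*A (q(A) = (6 + 2*A + 3*1 + A*1) - 1*2 = (6 + 2*A + 3 + A) - 2 = (9 + 3*A) - 2 = 7 + 3*A)
q(g(r(C)))² = (7 + 3*(-3))² = (7 - 9)² = (-2)² = 4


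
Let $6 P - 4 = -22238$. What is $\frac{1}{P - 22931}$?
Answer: $- \frac{3}{79910} \approx -3.7542 \cdot 10^{-5}$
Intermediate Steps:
$P = - \frac{11117}{3}$ ($P = \frac{2}{3} + \frac{1}{6} \left(-22238\right) = \frac{2}{3} - \frac{11119}{3} = - \frac{11117}{3} \approx -3705.7$)
$\frac{1}{P - 22931} = \frac{1}{- \frac{11117}{3} - 22931} = \frac{1}{- \frac{79910}{3}} = - \frac{3}{79910}$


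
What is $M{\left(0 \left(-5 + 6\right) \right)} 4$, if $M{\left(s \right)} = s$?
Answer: $0$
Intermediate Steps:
$M{\left(0 \left(-5 + 6\right) \right)} 4 = 0 \left(-5 + 6\right) 4 = 0 \cdot 1 \cdot 4 = 0 \cdot 4 = 0$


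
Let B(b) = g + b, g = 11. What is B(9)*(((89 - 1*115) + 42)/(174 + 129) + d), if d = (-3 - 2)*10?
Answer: -302680/303 ≈ -998.94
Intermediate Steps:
d = -50 (d = -5*10 = -50)
B(b) = 11 + b
B(9)*(((89 - 1*115) + 42)/(174 + 129) + d) = (11 + 9)*(((89 - 1*115) + 42)/(174 + 129) - 50) = 20*(((89 - 115) + 42)/303 - 50) = 20*((-26 + 42)*(1/303) - 50) = 20*(16*(1/303) - 50) = 20*(16/303 - 50) = 20*(-15134/303) = -302680/303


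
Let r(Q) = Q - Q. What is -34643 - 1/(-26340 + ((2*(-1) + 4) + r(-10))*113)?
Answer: -904667301/26114 ≈ -34643.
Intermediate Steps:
r(Q) = 0
-34643 - 1/(-26340 + ((2*(-1) + 4) + r(-10))*113) = -34643 - 1/(-26340 + ((2*(-1) + 4) + 0)*113) = -34643 - 1/(-26340 + ((-2 + 4) + 0)*113) = -34643 - 1/(-26340 + (2 + 0)*113) = -34643 - 1/(-26340 + 2*113) = -34643 - 1/(-26340 + 226) = -34643 - 1/(-26114) = -34643 - 1*(-1/26114) = -34643 + 1/26114 = -904667301/26114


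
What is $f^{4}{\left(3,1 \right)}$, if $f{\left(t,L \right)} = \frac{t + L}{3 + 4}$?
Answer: $\frac{256}{2401} \approx 0.10662$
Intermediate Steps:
$f{\left(t,L \right)} = \frac{L}{7} + \frac{t}{7}$ ($f{\left(t,L \right)} = \frac{L + t}{7} = \left(L + t\right) \frac{1}{7} = \frac{L}{7} + \frac{t}{7}$)
$f^{4}{\left(3,1 \right)} = \left(\frac{1}{7} \cdot 1 + \frac{1}{7} \cdot 3\right)^{4} = \left(\frac{1}{7} + \frac{3}{7}\right)^{4} = \left(\frac{4}{7}\right)^{4} = \frac{256}{2401}$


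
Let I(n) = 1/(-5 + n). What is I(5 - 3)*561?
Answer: -187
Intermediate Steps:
I(5 - 3)*561 = 561/(-5 + (5 - 3)) = 561/(-5 + 2) = 561/(-3) = -⅓*561 = -187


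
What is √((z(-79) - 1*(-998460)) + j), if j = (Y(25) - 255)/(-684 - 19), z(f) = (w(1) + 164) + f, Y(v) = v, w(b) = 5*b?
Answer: 4*√30843284915/703 ≈ 999.28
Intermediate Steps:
z(f) = 169 + f (z(f) = (5*1 + 164) + f = (5 + 164) + f = 169 + f)
j = 230/703 (j = (25 - 255)/(-684 - 19) = -230/(-703) = -230*(-1/703) = 230/703 ≈ 0.32717)
√((z(-79) - 1*(-998460)) + j) = √(((169 - 79) - 1*(-998460)) + 230/703) = √((90 + 998460) + 230/703) = √(998550 + 230/703) = √(701980880/703) = 4*√30843284915/703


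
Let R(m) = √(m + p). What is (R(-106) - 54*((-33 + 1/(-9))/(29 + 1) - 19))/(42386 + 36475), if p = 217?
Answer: 5428/394305 + √111/78861 ≈ 0.013900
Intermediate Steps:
R(m) = √(217 + m) (R(m) = √(m + 217) = √(217 + m))
(R(-106) - 54*((-33 + 1/(-9))/(29 + 1) - 19))/(42386 + 36475) = (√(217 - 106) - 54*((-33 + 1/(-9))/(29 + 1) - 19))/(42386 + 36475) = (√111 - 54*((-33 - ⅑)/30 - 19))/78861 = (√111 - 54*(-298/9*1/30 - 19))*(1/78861) = (√111 - 54*(-149/135 - 19))*(1/78861) = (√111 - 54*(-2714/135))*(1/78861) = (√111 + 5428/5)*(1/78861) = (5428/5 + √111)*(1/78861) = 5428/394305 + √111/78861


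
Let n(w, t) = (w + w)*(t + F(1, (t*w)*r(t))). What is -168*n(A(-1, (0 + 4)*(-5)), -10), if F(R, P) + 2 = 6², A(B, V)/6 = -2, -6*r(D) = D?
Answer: 96768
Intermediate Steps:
r(D) = -D/6
A(B, V) = -12 (A(B, V) = 6*(-2) = -12)
F(R, P) = 34 (F(R, P) = -2 + 6² = -2 + 36 = 34)
n(w, t) = 2*w*(34 + t) (n(w, t) = (w + w)*(t + 34) = (2*w)*(34 + t) = 2*w*(34 + t))
-168*n(A(-1, (0 + 4)*(-5)), -10) = -336*(-12)*(34 - 10) = -336*(-12)*24 = -168*(-576) = 96768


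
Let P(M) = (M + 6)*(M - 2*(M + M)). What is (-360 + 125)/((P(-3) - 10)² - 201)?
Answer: -235/88 ≈ -2.6705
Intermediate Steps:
P(M) = -3*M*(6 + M) (P(M) = (6 + M)*(M - 4*M) = (6 + M)*(-3*M) = -3*M*(6 + M))
(-360 + 125)/((P(-3) - 10)² - 201) = (-360 + 125)/((-3*(-3)*(6 - 3) - 10)² - 201) = -235/((-3*(-3)*3 - 10)² - 201) = -235/((27 - 10)² - 201) = -235/(17² - 201) = -235/(289 - 201) = -235/88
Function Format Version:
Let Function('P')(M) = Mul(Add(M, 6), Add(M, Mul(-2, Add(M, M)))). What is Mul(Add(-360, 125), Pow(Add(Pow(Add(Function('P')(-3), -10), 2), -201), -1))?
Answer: Rational(-235, 88) ≈ -2.6705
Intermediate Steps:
Function('P')(M) = Mul(-3, M, Add(6, M)) (Function('P')(M) = Mul(Add(6, M), Add(M, Mul(-2, Mul(2, M)))) = Mul(Add(6, M), Add(M, Mul(-4, M))) = Mul(Add(6, M), Mul(-3, M)) = Mul(-3, M, Add(6, M)))
Mul(Add(-360, 125), Pow(Add(Pow(Add(Function('P')(-3), -10), 2), -201), -1)) = Mul(Add(-360, 125), Pow(Add(Pow(Add(Mul(-3, -3, Add(6, -3)), -10), 2), -201), -1)) = Mul(-235, Pow(Add(Pow(Add(Mul(-3, -3, 3), -10), 2), -201), -1)) = Mul(-235, Pow(Add(Pow(Add(27, -10), 2), -201), -1)) = Mul(-235, Pow(Add(Pow(17, 2), -201), -1)) = Mul(-235, Pow(Add(289, -201), -1)) = Mul(-235, Pow(88, -1)) = Mul(-235, Rational(1, 88)) = Rational(-235, 88)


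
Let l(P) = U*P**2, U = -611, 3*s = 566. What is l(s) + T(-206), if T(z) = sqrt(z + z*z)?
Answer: -195737516/9 + sqrt(42230) ≈ -2.1748e+7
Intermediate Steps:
s = 566/3 (s = (1/3)*566 = 566/3 ≈ 188.67)
T(z) = sqrt(z + z**2)
l(P) = -611*P**2
l(s) + T(-206) = -611*(566/3)**2 + sqrt(-206*(1 - 206)) = -611*320356/9 + sqrt(-206*(-205)) = -195737516/9 + sqrt(42230)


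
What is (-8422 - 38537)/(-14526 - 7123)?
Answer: 46959/21649 ≈ 2.1691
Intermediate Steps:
(-8422 - 38537)/(-14526 - 7123) = -46959/(-21649) = -46959*(-1/21649) = 46959/21649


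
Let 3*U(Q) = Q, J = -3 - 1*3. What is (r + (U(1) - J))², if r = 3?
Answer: 784/9 ≈ 87.111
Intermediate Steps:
J = -6 (J = -3 - 3 = -6)
U(Q) = Q/3
(r + (U(1) - J))² = (3 + ((⅓)*1 - 1*(-6)))² = (3 + (⅓ + 6))² = (3 + 19/3)² = (28/3)² = 784/9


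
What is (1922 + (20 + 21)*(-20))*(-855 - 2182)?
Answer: -3346774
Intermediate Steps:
(1922 + (20 + 21)*(-20))*(-855 - 2182) = (1922 + 41*(-20))*(-3037) = (1922 - 820)*(-3037) = 1102*(-3037) = -3346774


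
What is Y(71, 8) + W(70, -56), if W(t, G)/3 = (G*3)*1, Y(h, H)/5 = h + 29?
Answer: -4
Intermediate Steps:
Y(h, H) = 145 + 5*h (Y(h, H) = 5*(h + 29) = 5*(29 + h) = 145 + 5*h)
W(t, G) = 9*G (W(t, G) = 3*((G*3)*1) = 3*((3*G)*1) = 3*(3*G) = 9*G)
Y(71, 8) + W(70, -56) = (145 + 5*71) + 9*(-56) = (145 + 355) - 504 = 500 - 504 = -4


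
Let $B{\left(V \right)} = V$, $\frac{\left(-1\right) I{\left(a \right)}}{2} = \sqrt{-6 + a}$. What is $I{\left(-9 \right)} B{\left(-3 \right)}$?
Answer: $6 i \sqrt{15} \approx 23.238 i$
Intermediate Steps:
$I{\left(a \right)} = - 2 \sqrt{-6 + a}$
$I{\left(-9 \right)} B{\left(-3 \right)} = - 2 \sqrt{-6 - 9} \left(-3\right) = - 2 \sqrt{-15} \left(-3\right) = - 2 i \sqrt{15} \left(-3\right) = 6 i \sqrt{15}$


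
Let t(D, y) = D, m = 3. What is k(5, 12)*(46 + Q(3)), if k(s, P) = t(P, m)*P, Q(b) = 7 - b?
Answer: 7200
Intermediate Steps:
k(s, P) = P² (k(s, P) = P*P = P²)
k(5, 12)*(46 + Q(3)) = 12²*(46 + (7 - 1*3)) = 144*(46 + (7 - 3)) = 144*(46 + 4) = 144*50 = 7200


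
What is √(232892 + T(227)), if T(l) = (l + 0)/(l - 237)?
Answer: √23286930/10 ≈ 482.57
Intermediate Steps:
T(l) = l/(-237 + l)
√(232892 + T(227)) = √(232892 + 227/(-237 + 227)) = √(232892 + 227/(-10)) = √(232892 + 227*(-⅒)) = √(232892 - 227/10) = √(2328693/10) = √23286930/10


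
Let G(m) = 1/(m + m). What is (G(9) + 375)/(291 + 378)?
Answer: 6751/12042 ≈ 0.56062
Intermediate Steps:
G(m) = 1/(2*m)
(G(9) + 375)/(291 + 378) = ((½)/9 + 375)/(291 + 378) = ((½)*(⅑) + 375)/669 = (1/18 + 375)*(1/669) = (6751/18)*(1/669) = 6751/12042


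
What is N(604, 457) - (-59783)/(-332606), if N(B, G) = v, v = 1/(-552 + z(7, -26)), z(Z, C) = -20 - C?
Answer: -8243531/45400719 ≈ -0.18157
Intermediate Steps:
v = -1/546 (v = 1/(-552 + (-20 - 1*(-26))) = 1/(-552 + (-20 + 26)) = 1/(-552 + 6) = 1/(-546) = -1/546 ≈ -0.0018315)
N(B, G) = -1/546
N(604, 457) - (-59783)/(-332606) = -1/546 - (-59783)/(-332606) = -1/546 - (-59783)*(-1)/332606 = -1/546 - 1*59783/332606 = -1/546 - 59783/332606 = -8243531/45400719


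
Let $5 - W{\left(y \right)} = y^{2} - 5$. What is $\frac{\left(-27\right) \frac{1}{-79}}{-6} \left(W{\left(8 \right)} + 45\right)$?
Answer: $\frac{81}{158} \approx 0.51266$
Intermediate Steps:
$W{\left(y \right)} = 10 - y^{2}$ ($W{\left(y \right)} = 5 - \left(y^{2} - 5\right) = 5 - \left(-5 + y^{2}\right) = 10 - y^{2}$)
$\frac{\left(-27\right) \frac{1}{-79}}{-6} \left(W{\left(8 \right)} + 45\right) = \frac{\left(-27\right) \frac{1}{-79}}{-6} \left(\left(10 - 8^{2}\right) + 45\right) = \left(-27\right) \left(- \frac{1}{79}\right) \left(- \frac{1}{6}\right) \left(\left(10 - 64\right) + 45\right) = \frac{27}{79} \left(- \frac{1}{6}\right) \left(\left(10 - 64\right) + 45\right) = - \frac{9 \left(-54 + 45\right)}{158} = \left(- \frac{9}{158}\right) \left(-9\right) = \frac{81}{158}$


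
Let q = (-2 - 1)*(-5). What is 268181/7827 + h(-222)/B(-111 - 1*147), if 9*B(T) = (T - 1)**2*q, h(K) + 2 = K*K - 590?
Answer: 351708823/10135965 ≈ 34.699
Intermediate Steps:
q = 15 (q = -3*(-5) = 15)
h(K) = -592 + K**2 (h(K) = -2 + (K*K - 590) = -2 + (K**2 - 590) = -2 + (-590 + K**2) = -592 + K**2)
B(T) = 5*(-1 + T)**2/3 (B(T) = ((T - 1)**2*15)/9 = ((-1 + T)**2*15)/9 = (15*(-1 + T)**2)/9 = 5*(-1 + T)**2/3)
268181/7827 + h(-222)/B(-111 - 1*147) = 268181/7827 + (-592 + (-222)**2)/((5*(-1 + (-111 - 1*147))**2/3)) = 268181*(1/7827) + (-592 + 49284)/((5*(-1 + (-111 - 147))**2/3)) = 268181/7827 + 48692/((5*(-1 - 258)**2/3)) = 268181/7827 + 48692/(((5/3)*(-259)**2)) = 268181/7827 + 48692/(((5/3)*67081)) = 268181/7827 + 48692/(335405/3) = 268181/7827 + 48692*(3/335405) = 268181/7827 + 564/1295 = 351708823/10135965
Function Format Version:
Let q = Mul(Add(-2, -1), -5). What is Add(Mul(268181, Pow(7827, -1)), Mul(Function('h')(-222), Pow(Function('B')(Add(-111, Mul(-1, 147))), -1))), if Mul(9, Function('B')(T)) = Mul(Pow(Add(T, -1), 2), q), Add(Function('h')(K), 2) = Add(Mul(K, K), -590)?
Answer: Rational(351708823, 10135965) ≈ 34.699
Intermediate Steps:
q = 15 (q = Mul(-3, -5) = 15)
Function('h')(K) = Add(-592, Pow(K, 2)) (Function('h')(K) = Add(-2, Add(Mul(K, K), -590)) = Add(-2, Add(Pow(K, 2), -590)) = Add(-2, Add(-590, Pow(K, 2))) = Add(-592, Pow(K, 2)))
Function('B')(T) = Mul(Rational(5, 3), Pow(Add(-1, T), 2)) (Function('B')(T) = Mul(Rational(1, 9), Mul(Pow(Add(T, -1), 2), 15)) = Mul(Rational(1, 9), Mul(Pow(Add(-1, T), 2), 15)) = Mul(Rational(1, 9), Mul(15, Pow(Add(-1, T), 2))) = Mul(Rational(5, 3), Pow(Add(-1, T), 2)))
Add(Mul(268181, Pow(7827, -1)), Mul(Function('h')(-222), Pow(Function('B')(Add(-111, Mul(-1, 147))), -1))) = Add(Mul(268181, Pow(7827, -1)), Mul(Add(-592, Pow(-222, 2)), Pow(Mul(Rational(5, 3), Pow(Add(-1, Add(-111, Mul(-1, 147))), 2)), -1))) = Add(Mul(268181, Rational(1, 7827)), Mul(Add(-592, 49284), Pow(Mul(Rational(5, 3), Pow(Add(-1, Add(-111, -147)), 2)), -1))) = Add(Rational(268181, 7827), Mul(48692, Pow(Mul(Rational(5, 3), Pow(Add(-1, -258), 2)), -1))) = Add(Rational(268181, 7827), Mul(48692, Pow(Mul(Rational(5, 3), Pow(-259, 2)), -1))) = Add(Rational(268181, 7827), Mul(48692, Pow(Mul(Rational(5, 3), 67081), -1))) = Add(Rational(268181, 7827), Mul(48692, Pow(Rational(335405, 3), -1))) = Add(Rational(268181, 7827), Mul(48692, Rational(3, 335405))) = Add(Rational(268181, 7827), Rational(564, 1295)) = Rational(351708823, 10135965)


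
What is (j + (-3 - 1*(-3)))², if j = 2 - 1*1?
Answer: 1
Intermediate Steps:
j = 1 (j = 2 - 1 = 1)
(j + (-3 - 1*(-3)))² = (1 + (-3 - 1*(-3)))² = (1 + (-3 + 3))² = (1 + 0)² = 1² = 1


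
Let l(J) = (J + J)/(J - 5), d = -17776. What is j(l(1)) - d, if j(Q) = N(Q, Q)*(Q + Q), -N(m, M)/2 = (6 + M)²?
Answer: 35673/2 ≈ 17837.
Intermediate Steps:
l(J) = 2*J/(-5 + J) (l(J) = (2*J)/(-5 + J) = 2*J/(-5 + J))
N(m, M) = -2*(6 + M)²
j(Q) = -4*Q*(6 + Q)² (j(Q) = (-2*(6 + Q)²)*(Q + Q) = (-2*(6 + Q)²)*(2*Q) = -4*Q*(6 + Q)²)
j(l(1)) - d = -4*2*1/(-5 + 1)*(6 + 2*1/(-5 + 1))² - 1*(-17776) = -4*2*1/(-4)*(6 + 2*1/(-4))² + 17776 = -4*2*1*(-¼)*(6 + 2*1*(-¼))² + 17776 = -4*(-½)*(6 - ½)² + 17776 = -4*(-½)*(11/2)² + 17776 = -4*(-½)*121/4 + 17776 = 121/2 + 17776 = 35673/2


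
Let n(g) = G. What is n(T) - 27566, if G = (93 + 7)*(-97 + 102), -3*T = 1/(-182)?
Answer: -27066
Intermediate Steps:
T = 1/546 (T = -⅓/(-182) = -⅓*(-1/182) = 1/546 ≈ 0.0018315)
G = 500 (G = 100*5 = 500)
n(g) = 500
n(T) - 27566 = 500 - 27566 = -27066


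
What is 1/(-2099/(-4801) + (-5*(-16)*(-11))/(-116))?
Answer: 139229/1117091 ≈ 0.12464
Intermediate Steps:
1/(-2099/(-4801) + (-5*(-16)*(-11))/(-116)) = 1/(-2099*(-1/4801) + (80*(-11))*(-1/116)) = 1/(2099/4801 - 880*(-1/116)) = 1/(2099/4801 + 220/29) = 1/(1117091/139229) = 139229/1117091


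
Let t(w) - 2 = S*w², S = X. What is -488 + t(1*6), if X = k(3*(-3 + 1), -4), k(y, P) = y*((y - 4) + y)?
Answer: 2970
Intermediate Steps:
k(y, P) = y*(-4 + 2*y) (k(y, P) = y*((-4 + y) + y) = y*(-4 + 2*y))
X = 96 (X = 2*(3*(-3 + 1))*(-2 + 3*(-3 + 1)) = 2*(3*(-2))*(-2 + 3*(-2)) = 2*(-6)*(-2 - 6) = 2*(-6)*(-8) = 96)
S = 96
t(w) = 2 + 96*w²
-488 + t(1*6) = -488 + (2 + 96*(1*6)²) = -488 + (2 + 96*6²) = -488 + (2 + 96*36) = -488 + (2 + 3456) = -488 + 3458 = 2970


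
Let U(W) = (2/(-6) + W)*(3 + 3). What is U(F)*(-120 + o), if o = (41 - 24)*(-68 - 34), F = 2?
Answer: -18540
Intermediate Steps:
o = -1734 (o = 17*(-102) = -1734)
U(W) = -2 + 6*W (U(W) = (2*(-⅙) + W)*6 = (-⅓ + W)*6 = -2 + 6*W)
U(F)*(-120 + o) = (-2 + 6*2)*(-120 - 1734) = (-2 + 12)*(-1854) = 10*(-1854) = -18540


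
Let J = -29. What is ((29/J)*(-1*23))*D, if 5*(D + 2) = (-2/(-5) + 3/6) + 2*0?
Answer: -2093/50 ≈ -41.860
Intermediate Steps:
D = -91/50 (D = -2 + ((-2/(-5) + 3/6) + 2*0)/5 = -2 + ((-2*(-1/5) + 3*(1/6)) + 0)/5 = -2 + ((2/5 + 1/2) + 0)/5 = -2 + (9/10 + 0)/5 = -2 + (1/5)*(9/10) = -2 + 9/50 = -91/50 ≈ -1.8200)
((29/J)*(-1*23))*D = ((29/(-29))*(-1*23))*(-91/50) = ((29*(-1/29))*(-23))*(-91/50) = -1*(-23)*(-91/50) = 23*(-91/50) = -2093/50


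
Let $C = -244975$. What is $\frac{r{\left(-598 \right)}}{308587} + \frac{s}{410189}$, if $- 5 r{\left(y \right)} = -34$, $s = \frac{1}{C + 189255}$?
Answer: $\frac{155418662757}{7052981486783960} \approx 2.2036 \cdot 10^{-5}$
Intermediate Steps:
$s = - \frac{1}{55720}$ ($s = \frac{1}{-244975 + 189255} = \frac{1}{-55720} = - \frac{1}{55720} \approx -1.7947 \cdot 10^{-5}$)
$r{\left(y \right)} = \frac{34}{5}$ ($r{\left(y \right)} = \left(- \frac{1}{5}\right) \left(-34\right) = \frac{34}{5}$)
$\frac{r{\left(-598 \right)}}{308587} + \frac{s}{410189} = \frac{34}{5 \cdot 308587} - \frac{1}{55720 \cdot 410189} = \frac{34}{5} \cdot \frac{1}{308587} - \frac{1}{22855731080} = \frac{34}{1542935} - \frac{1}{22855731080} = \frac{155418662757}{7052981486783960}$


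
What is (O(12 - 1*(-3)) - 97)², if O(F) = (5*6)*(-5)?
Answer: 61009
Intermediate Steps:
O(F) = -150 (O(F) = 30*(-5) = -150)
(O(12 - 1*(-3)) - 97)² = (-150 - 97)² = (-247)² = 61009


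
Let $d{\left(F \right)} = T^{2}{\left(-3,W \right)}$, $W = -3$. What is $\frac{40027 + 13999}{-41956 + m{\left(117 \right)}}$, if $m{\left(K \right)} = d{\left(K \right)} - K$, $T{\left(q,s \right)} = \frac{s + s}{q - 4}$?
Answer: $- \frac{2647274}{2061541} \approx -1.2841$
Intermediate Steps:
$T{\left(q,s \right)} = \frac{2 s}{-4 + q}$
$d{\left(F \right)} = \frac{36}{49}$ ($d{\left(F \right)} = \left(2 \left(-3\right) \frac{1}{-4 - 3}\right)^{2} = \left(2 \left(-3\right) \frac{1}{-7}\right)^{2} = \left(2 \left(-3\right) \left(- \frac{1}{7}\right)\right)^{2} = \left(\frac{6}{7}\right)^{2} = \frac{36}{49}$)
$m{\left(K \right)} = \frac{36}{49} - K$
$\frac{40027 + 13999}{-41956 + m{\left(117 \right)}} = \frac{40027 + 13999}{-41956 + \left(\frac{36}{49} - 117\right)} = \frac{54026}{-41956 + \left(\frac{36}{49} - 117\right)} = \frac{54026}{-41956 - \frac{5697}{49}} = \frac{54026}{- \frac{2061541}{49}} = 54026 \left(- \frac{49}{2061541}\right) = - \frac{2647274}{2061541}$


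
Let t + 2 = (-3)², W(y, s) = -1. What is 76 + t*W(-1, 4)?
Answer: 69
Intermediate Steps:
t = 7 (t = -2 + (-3)² = -2 + 9 = 7)
76 + t*W(-1, 4) = 76 + 7*(-1) = 76 - 7 = 69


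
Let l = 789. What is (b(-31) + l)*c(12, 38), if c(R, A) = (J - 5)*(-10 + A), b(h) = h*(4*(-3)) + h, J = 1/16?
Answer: -312445/2 ≈ -1.5622e+5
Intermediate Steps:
J = 1/16 ≈ 0.062500
b(h) = -11*h (b(h) = h*(-12) + h = -12*h + h = -11*h)
c(R, A) = 395/8 - 79*A/16 (c(R, A) = (1/16 - 5)*(-10 + A) = -79*(-10 + A)/16 = 395/8 - 79*A/16)
(b(-31) + l)*c(12, 38) = (-11*(-31) + 789)*(395/8 - 79/16*38) = (341 + 789)*(395/8 - 1501/8) = 1130*(-553/4) = -312445/2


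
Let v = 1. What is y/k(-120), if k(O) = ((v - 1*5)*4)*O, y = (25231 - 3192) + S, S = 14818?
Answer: 36857/1920 ≈ 19.196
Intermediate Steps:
y = 36857 (y = (25231 - 3192) + 14818 = 22039 + 14818 = 36857)
k(O) = -16*O (k(O) = ((1 - 1*5)*4)*O = ((1 - 5)*4)*O = (-4*4)*O = -16*O)
y/k(-120) = 36857/((-16*(-120))) = 36857/1920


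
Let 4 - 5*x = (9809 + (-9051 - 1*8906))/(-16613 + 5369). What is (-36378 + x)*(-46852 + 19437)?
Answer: 934455961863/937 ≈ 9.9728e+8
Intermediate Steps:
x = 3069/4685 (x = 4/5 - (9809 + (-9051 - 1*8906))/(5*(-16613 + 5369)) = 4/5 - (9809 + (-9051 - 8906))/(5*(-11244)) = 4/5 - (9809 - 17957)*(-1)/(5*11244) = 4/5 - (-8148)*(-1)/(5*11244) = 4/5 - 1/5*679/937 = 4/5 - 679/4685 = 3069/4685 ≈ 0.65507)
(-36378 + x)*(-46852 + 19437) = (-36378 + 3069/4685)*(-46852 + 19437) = -170427861/4685*(-27415) = 934455961863/937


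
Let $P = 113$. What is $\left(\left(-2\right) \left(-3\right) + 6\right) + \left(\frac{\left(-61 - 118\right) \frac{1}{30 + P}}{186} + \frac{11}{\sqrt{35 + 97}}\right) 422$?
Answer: $\frac{121819}{13299} + \frac{211 \sqrt{33}}{3} \approx 413.19$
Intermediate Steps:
$\left(\left(-2\right) \left(-3\right) + 6\right) + \left(\frac{\left(-61 - 118\right) \frac{1}{30 + P}}{186} + \frac{11}{\sqrt{35 + 97}}\right) 422 = \left(\left(-2\right) \left(-3\right) + 6\right) + \left(\frac{\left(-61 - 118\right) \frac{1}{30 + 113}}{186} + \frac{11}{\sqrt{35 + 97}}\right) 422 = \left(6 + 6\right) + \left(- \frac{179}{143} \cdot \frac{1}{186} + \frac{11}{\sqrt{132}}\right) 422 = 12 + \left(\left(-179\right) \frac{1}{143} \cdot \frac{1}{186} + \frac{11}{2 \sqrt{33}}\right) 422 = 12 + \left(\left(- \frac{179}{143}\right) \frac{1}{186} + 11 \frac{\sqrt{33}}{66}\right) 422 = 12 + \left(- \frac{179}{26598} + \frac{\sqrt{33}}{6}\right) 422 = 12 - \left(\frac{37769}{13299} - \frac{211 \sqrt{33}}{3}\right) = \frac{121819}{13299} + \frac{211 \sqrt{33}}{3}$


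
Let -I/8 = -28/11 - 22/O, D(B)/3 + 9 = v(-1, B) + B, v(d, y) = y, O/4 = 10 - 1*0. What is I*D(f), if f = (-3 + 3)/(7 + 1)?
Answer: -36774/55 ≈ -668.62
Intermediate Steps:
O = 40 (O = 4*(10 - 1*0) = 4*(10 + 0) = 4*10 = 40)
f = 0 (f = 0/8 = 0*(1/8) = 0)
D(B) = -27 + 6*B (D(B) = -27 + 3*(B + B) = -27 + 3*(2*B) = -27 + 6*B)
I = 1362/55 (I = -8*(-28/11 - 22/40) = -8*(-28*1/11 - 22*1/40) = -8*(-28/11 - 11/20) = -8*(-681/220) = 1362/55 ≈ 24.764)
I*D(f) = 1362*(-27 + 6*0)/55 = 1362*(-27 + 0)/55 = (1362/55)*(-27) = -36774/55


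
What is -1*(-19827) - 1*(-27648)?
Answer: 47475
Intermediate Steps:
-1*(-19827) - 1*(-27648) = 19827 + 27648 = 47475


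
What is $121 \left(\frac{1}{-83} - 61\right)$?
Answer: $- \frac{612744}{83} \approx -7382.5$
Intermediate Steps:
$121 \left(\frac{1}{-83} - 61\right) = 121 \left(- \frac{1}{83} - 61\right) = 121 \left(- \frac{5064}{83}\right) = - \frac{612744}{83}$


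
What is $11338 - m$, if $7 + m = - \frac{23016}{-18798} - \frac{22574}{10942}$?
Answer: $\frac{194474970250}{17140643} \approx 11346.0$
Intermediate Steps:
$m = - \frac{134359916}{17140643}$ ($m = -7 - \left(- \frac{3836}{3133} + \frac{11287}{5471}\right) = -7 - \frac{14375415}{17140643} = - \frac{134359916}{17140643} \approx -7.8387$)
$11338 - m = 11338 - - \frac{134359916}{17140643} = 11338 + \frac{134359916}{17140643} = \frac{194474970250}{17140643}$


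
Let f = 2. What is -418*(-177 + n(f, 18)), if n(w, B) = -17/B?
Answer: 669427/9 ≈ 74381.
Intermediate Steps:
-418*(-177 + n(f, 18)) = -418*(-177 - 17/18) = -418*(-3203/18) = 669427/9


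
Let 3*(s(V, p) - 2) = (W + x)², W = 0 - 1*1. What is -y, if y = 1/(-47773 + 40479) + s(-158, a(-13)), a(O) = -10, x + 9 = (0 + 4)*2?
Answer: -72937/21882 ≈ -3.3332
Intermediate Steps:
W = -1 (W = 0 - 1 = -1)
x = -1 (x = -9 + (0 + 4)*2 = -9 + 4*2 = -9 + 8 = -1)
s(V, p) = 10/3 (s(V, p) = 2 + (-1 - 1)²/3 = 2 + (⅓)*(-2)² = 2 + (⅓)*4 = 2 + 4/3 = 10/3)
y = 72937/21882 (y = 1/(-47773 + 40479) + 10/3 = 1/(-7294) + 10/3 = -1/7294 + 10/3 = 72937/21882 ≈ 3.3332)
-y = -1*72937/21882 = -72937/21882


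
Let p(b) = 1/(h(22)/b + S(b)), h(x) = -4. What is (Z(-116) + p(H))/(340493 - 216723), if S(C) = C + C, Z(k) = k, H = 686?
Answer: -54588561/58245419380 ≈ -0.00093722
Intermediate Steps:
S(C) = 2*C
p(b) = 1/(-4/b + 2*b)
(Z(-116) + p(H))/(340493 - 216723) = (-116 + (½)*686/(-2 + 686²))/(340493 - 216723) = (-116 + (½)*686/(-2 + 470596))/123770 = (-116 + (½)*686/470594)*(1/123770) = (-116 + (½)*686*(1/470594))*(1/123770) = (-116 + 343/470594)*(1/123770) = -54588561/470594*1/123770 = -54588561/58245419380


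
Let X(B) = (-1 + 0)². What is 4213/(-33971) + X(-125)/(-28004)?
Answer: -118014823/951323884 ≈ -0.12405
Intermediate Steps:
X(B) = 1 (X(B) = (-1)² = 1)
4213/(-33971) + X(-125)/(-28004) = 4213/(-33971) + 1/(-28004) = 4213*(-1/33971) + 1*(-1/28004) = -4213/33971 - 1/28004 = -118014823/951323884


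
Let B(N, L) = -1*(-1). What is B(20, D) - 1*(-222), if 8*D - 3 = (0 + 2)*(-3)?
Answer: 223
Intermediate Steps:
D = -3/8 (D = 3/8 + ((0 + 2)*(-3))/8 = 3/8 + (2*(-3))/8 = 3/8 + (⅛)*(-6) = 3/8 - ¾ = -3/8 ≈ -0.37500)
B(N, L) = 1
B(20, D) - 1*(-222) = 1 - 1*(-222) = 1 + 222 = 223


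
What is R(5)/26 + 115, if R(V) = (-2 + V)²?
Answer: 2999/26 ≈ 115.35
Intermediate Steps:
R(5)/26 + 115 = (-2 + 5)²/26 + 115 = (1/26)*3² + 115 = (1/26)*9 + 115 = 9/26 + 115 = 2999/26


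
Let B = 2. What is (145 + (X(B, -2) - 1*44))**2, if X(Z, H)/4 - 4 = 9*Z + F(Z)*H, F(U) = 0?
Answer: 35721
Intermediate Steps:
X(Z, H) = 16 + 36*Z (X(Z, H) = 16 + 4*(9*Z + 0*H) = 16 + 4*(9*Z + 0) = 16 + 4*(9*Z) = 16 + 36*Z)
(145 + (X(B, -2) - 1*44))**2 = (145 + ((16 + 36*2) - 1*44))**2 = (145 + ((16 + 72) - 44))**2 = (145 + (88 - 44))**2 = (145 + 44)**2 = 189**2 = 35721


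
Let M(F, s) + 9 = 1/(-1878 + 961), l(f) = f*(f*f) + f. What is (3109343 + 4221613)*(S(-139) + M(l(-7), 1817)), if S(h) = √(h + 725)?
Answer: -60509710824/917 + 7330956*√586 ≈ 1.1148e+8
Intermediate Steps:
S(h) = √(725 + h)
l(f) = f + f³ (l(f) = f*f² + f = f³ + f = f + f³)
M(F, s) = -8254/917 (M(F, s) = -9 + 1/(-1878 + 961) = -9 + 1/(-917) = -9 - 1/917 = -8254/917)
(3109343 + 4221613)*(S(-139) + M(l(-7), 1817)) = (3109343 + 4221613)*(√(725 - 139) - 8254/917) = 7330956*(√586 - 8254/917) = 7330956*(-8254/917 + √586) = -60509710824/917 + 7330956*√586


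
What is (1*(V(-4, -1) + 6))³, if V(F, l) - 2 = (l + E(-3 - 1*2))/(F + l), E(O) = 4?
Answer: 50653/125 ≈ 405.22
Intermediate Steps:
V(F, l) = 2 + (4 + l)/(F + l) (V(F, l) = 2 + (l + 4)/(F + l) = 2 + (4 + l)/(F + l))
(1*(V(-4, -1) + 6))³ = (1*((4 + 2*(-4) + 3*(-1))/(-4 - 1) + 6))³ = (1*((4 - 8 - 3)/(-5) + 6))³ = (1*(-⅕*(-7) + 6))³ = (1*(7/5 + 6))³ = (1*(37/5))³ = (37/5)³ = 50653/125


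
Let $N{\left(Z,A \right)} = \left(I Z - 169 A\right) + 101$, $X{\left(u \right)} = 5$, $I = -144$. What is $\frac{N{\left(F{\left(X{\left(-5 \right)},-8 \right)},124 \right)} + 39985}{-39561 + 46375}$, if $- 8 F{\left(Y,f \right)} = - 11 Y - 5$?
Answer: $\frac{9025}{3407} \approx 2.649$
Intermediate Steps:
$F{\left(Y,f \right)} = \frac{5}{8} + \frac{11 Y}{8}$ ($F{\left(Y,f \right)} = - \frac{- 11 Y - 5}{8} = - \frac{-5 - 11 Y}{8} = \frac{5}{8} + \frac{11 Y}{8}$)
$N{\left(Z,A \right)} = 101 - 169 A - 144 Z$ ($N{\left(Z,A \right)} = \left(- 144 Z - 169 A\right) + 101 = \left(- 169 A - 144 Z\right) + 101 = 101 - 169 A - 144 Z$)
$\frac{N{\left(F{\left(X{\left(-5 \right)},-8 \right)},124 \right)} + 39985}{-39561 + 46375} = \frac{\left(101 - 20956 - 144 \left(\frac{5}{8} + \frac{11}{8} \cdot 5\right)\right) + 39985}{-39561 + 46375} = \frac{\left(101 - 20956 - 144 \left(\frac{5}{8} + \frac{55}{8}\right)\right) + 39985}{6814} = \left(\left(101 - 20956 - 1080\right) + 39985\right) \frac{1}{6814} = \left(-21935 + 39985\right) \frac{1}{6814} = 18050 \cdot \frac{1}{6814} = \frac{9025}{3407}$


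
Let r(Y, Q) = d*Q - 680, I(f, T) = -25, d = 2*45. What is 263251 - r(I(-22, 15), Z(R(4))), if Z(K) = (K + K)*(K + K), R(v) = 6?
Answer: 250971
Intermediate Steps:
d = 90
Z(K) = 4*K² (Z(K) = (2*K)*(2*K) = 4*K²)
r(Y, Q) = -680 + 90*Q (r(Y, Q) = 90*Q - 680 = -680 + 90*Q)
263251 - r(I(-22, 15), Z(R(4))) = 263251 - (-680 + 90*(4*6²)) = 263251 - (-680 + 90*(4*36)) = 263251 - (-680 + 90*144) = 263251 - (-680 + 12960) = 263251 - 1*12280 = 263251 - 12280 = 250971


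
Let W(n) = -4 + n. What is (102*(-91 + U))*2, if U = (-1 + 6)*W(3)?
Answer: -19584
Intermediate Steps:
U = -5 (U = (-1 + 6)*(-4 + 3) = 5*(-1) = -5)
(102*(-91 + U))*2 = (102*(-91 - 5))*2 = (102*(-96))*2 = -9792*2 = -19584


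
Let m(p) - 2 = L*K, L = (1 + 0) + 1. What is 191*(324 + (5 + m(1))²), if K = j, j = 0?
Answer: 71243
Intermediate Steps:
L = 2 (L = 1 + 1 = 2)
K = 0
m(p) = 2 (m(p) = 2 + 2*0 = 2 + 0 = 2)
191*(324 + (5 + m(1))²) = 191*(324 + (5 + 2)²) = 191*(324 + 7²) = 191*(324 + 49) = 191*373 = 71243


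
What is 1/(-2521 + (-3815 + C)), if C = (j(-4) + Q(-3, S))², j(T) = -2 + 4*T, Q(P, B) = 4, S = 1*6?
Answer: -1/6140 ≈ -0.00016287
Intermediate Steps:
S = 6
C = 196 (C = ((-2 + 4*(-4)) + 4)² = ((-2 - 16) + 4)² = (-18 + 4)² = (-14)² = 196)
1/(-2521 + (-3815 + C)) = 1/(-2521 + (-3815 + 196)) = 1/(-2521 - 3619) = 1/(-6140) = -1/6140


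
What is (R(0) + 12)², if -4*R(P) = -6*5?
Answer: 1521/4 ≈ 380.25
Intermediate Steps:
R(P) = 15/2 (R(P) = -(-3)*5/2 = -¼*(-30) = 15/2)
(R(0) + 12)² = (15/2 + 12)² = (39/2)² = 1521/4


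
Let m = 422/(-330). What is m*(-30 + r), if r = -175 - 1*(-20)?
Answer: 7807/33 ≈ 236.58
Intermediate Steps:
m = -211/165 (m = 422*(-1/330) = -211/165 ≈ -1.2788)
r = -155 (r = -175 + 20 = -155)
m*(-30 + r) = -211*(-30 - 155)/165 = -211/165*(-185) = 7807/33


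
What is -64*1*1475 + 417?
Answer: -93983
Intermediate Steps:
-64*1*1475 + 417 = -64*1475 + 417 = -94400 + 417 = -93983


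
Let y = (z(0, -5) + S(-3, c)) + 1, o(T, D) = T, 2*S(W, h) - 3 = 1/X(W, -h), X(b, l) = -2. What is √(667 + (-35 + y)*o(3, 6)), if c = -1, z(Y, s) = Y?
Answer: 5*√91/2 ≈ 23.848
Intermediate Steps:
S(W, h) = 5/4 (S(W, h) = 3/2 + (½)/(-2) = 3/2 + (½)*(-½) = 3/2 - ¼ = 5/4)
y = 9/4 (y = (0 + 5/4) + 1 = 5/4 + 1 = 9/4 ≈ 2.2500)
√(667 + (-35 + y)*o(3, 6)) = √(667 + (-35 + 9/4)*3) = √(667 - 131/4*3) = √(667 - 393/4) = √(2275/4) = 5*√91/2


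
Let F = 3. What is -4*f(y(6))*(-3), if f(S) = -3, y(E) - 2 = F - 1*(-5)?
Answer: -36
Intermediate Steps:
y(E) = 10 (y(E) = 2 + (3 - 1*(-5)) = 2 + (3 + 5) = 2 + 8 = 10)
-4*f(y(6))*(-3) = -4*(-3)*(-3) = 12*(-3) = -36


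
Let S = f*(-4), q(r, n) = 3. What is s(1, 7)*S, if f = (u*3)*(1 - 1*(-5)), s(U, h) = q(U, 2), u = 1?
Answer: -216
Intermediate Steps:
s(U, h) = 3
f = 18 (f = (1*3)*(1 - 1*(-5)) = 3*(1 + 5) = 3*6 = 18)
S = -72 (S = 18*(-4) = -72)
s(1, 7)*S = 3*(-72) = -216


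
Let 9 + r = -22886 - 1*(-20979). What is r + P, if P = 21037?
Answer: 19121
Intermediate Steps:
r = -1916 (r = -9 + (-22886 - 1*(-20979)) = -9 + (-22886 + 20979) = -9 - 1907 = -1916)
r + P = -1916 + 21037 = 19121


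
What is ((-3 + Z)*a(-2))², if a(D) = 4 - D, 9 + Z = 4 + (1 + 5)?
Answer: 144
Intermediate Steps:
Z = 1 (Z = -9 + (4 + (1 + 5)) = -9 + (4 + 6) = -9 + 10 = 1)
((-3 + Z)*a(-2))² = ((-3 + 1)*(4 - 1*(-2)))² = (-2*(4 + 2))² = (-2*6)² = (-12)² = 144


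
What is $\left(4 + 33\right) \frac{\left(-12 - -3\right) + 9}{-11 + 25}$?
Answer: $0$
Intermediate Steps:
$\left(4 + 33\right) \frac{\left(-12 - -3\right) + 9}{-11 + 25} = 37 \frac{\left(-12 + 3\right) + 9}{14} = 37 \left(-9 + 9\right) \frac{1}{14} = 37 \cdot 0 \cdot \frac{1}{14} = 37 \cdot 0 = 0$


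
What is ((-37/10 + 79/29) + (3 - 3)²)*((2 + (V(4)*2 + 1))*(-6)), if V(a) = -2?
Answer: -849/145 ≈ -5.8552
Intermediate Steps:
((-37/10 + 79/29) + (3 - 3)²)*((2 + (V(4)*2 + 1))*(-6)) = ((-37/10 + 79/29) + (3 - 3)²)*((2 + (-2*2 + 1))*(-6)) = ((-37*⅒ + 79*(1/29)) + 0²)*((2 + (-4 + 1))*(-6)) = ((-37/10 + 79/29) + 0)*((2 - 3)*(-6)) = (-283/290 + 0)*(-1*(-6)) = -283/290*6 = -849/145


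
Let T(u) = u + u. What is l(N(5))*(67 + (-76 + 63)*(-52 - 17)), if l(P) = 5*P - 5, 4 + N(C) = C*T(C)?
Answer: 216900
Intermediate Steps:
T(u) = 2*u
N(C) = -4 + 2*C² (N(C) = -4 + C*(2*C) = -4 + 2*C²)
l(P) = -5 + 5*P
l(N(5))*(67 + (-76 + 63)*(-52 - 17)) = (-5 + 5*(-4 + 2*5²))*(67 + (-76 + 63)*(-52 - 17)) = (-5 + 5*(-4 + 2*25))*(67 - 13*(-69)) = (-5 + 5*(-4 + 50))*(67 + 897) = (-5 + 5*46)*964 = (-5 + 230)*964 = 225*964 = 216900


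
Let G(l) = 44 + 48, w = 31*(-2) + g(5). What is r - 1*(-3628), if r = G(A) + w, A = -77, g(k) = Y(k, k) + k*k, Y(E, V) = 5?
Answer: 3688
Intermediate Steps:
g(k) = 5 + k**2 (g(k) = 5 + k*k = 5 + k**2)
w = -32 (w = 31*(-2) + (5 + 5**2) = -62 + (5 + 25) = -62 + 30 = -32)
G(l) = 92
r = 60 (r = 92 - 32 = 60)
r - 1*(-3628) = 60 - 1*(-3628) = 60 + 3628 = 3688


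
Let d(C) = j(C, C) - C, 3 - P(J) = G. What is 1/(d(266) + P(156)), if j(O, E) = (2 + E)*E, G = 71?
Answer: 1/70954 ≈ 1.4094e-5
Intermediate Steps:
P(J) = -68 (P(J) = 3 - 1*71 = 3 - 71 = -68)
j(O, E) = E*(2 + E)
d(C) = -C + C*(2 + C) (d(C) = C*(2 + C) - C = -C + C*(2 + C))
1/(d(266) + P(156)) = 1/(266*(1 + 266) - 68) = 1/(266*267 - 68) = 1/(71022 - 68) = 1/70954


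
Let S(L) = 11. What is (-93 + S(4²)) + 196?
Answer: 114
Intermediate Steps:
(-93 + S(4²)) + 196 = (-93 + 11) + 196 = -82 + 196 = 114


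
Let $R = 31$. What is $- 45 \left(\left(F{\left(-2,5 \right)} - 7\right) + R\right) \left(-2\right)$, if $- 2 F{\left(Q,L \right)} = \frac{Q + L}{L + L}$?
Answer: $\frac{4293}{2} \approx 2146.5$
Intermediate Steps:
$F{\left(Q,L \right)} = - \frac{L + Q}{4 L}$ ($F{\left(Q,L \right)} = - \frac{\left(Q + L\right) \frac{1}{L + L}}{2} = - \frac{\left(L + Q\right) \frac{1}{2 L}}{2} = - \frac{\frac{1}{2} \frac{1}{L} \left(L + Q\right)}{2} = - \frac{L + Q}{4 L}$)
$- 45 \left(\left(F{\left(-2,5 \right)} - 7\right) + R\right) \left(-2\right) = - 45 \left(\left(\frac{\left(-1\right) 5 - -2}{4 \cdot 5} - 7\right) + 31\right) \left(-2\right) = - 45 \left(\left(\frac{1}{4} \cdot \frac{1}{5} \left(-5 + 2\right) - 7\right) + 31\right) \left(-2\right) = - 45 \left(\left(\frac{1}{4} \cdot \frac{1}{5} \left(-3\right) - 7\right) + 31\right) \left(-2\right) = - 45 \left(\left(- \frac{3}{20} - 7\right) + 31\right) \left(-2\right) = - 45 \left(- \frac{143}{20} + 31\right) \left(-2\right) = \left(-45\right) \frac{477}{20} \left(-2\right) = \left(- \frac{4293}{4}\right) \left(-2\right) = \frac{4293}{2}$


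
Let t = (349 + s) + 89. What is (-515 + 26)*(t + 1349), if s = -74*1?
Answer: -837657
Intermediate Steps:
s = -74
t = 364 (t = (349 - 74) + 89 = 275 + 89 = 364)
(-515 + 26)*(t + 1349) = (-515 + 26)*(364 + 1349) = -489*1713 = -837657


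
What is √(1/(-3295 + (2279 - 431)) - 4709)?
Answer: 2*I*√2464937007/1447 ≈ 68.622*I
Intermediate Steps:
√(1/(-3295 + (2279 - 431)) - 4709) = √(1/(-3295 + 1848) - 4709) = √(1/(-1447) - 4709) = √(-1/1447 - 4709) = √(-6813924/1447) = 2*I*√2464937007/1447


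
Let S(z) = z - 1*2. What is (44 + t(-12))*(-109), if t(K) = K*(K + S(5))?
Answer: -16568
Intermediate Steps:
S(z) = -2 + z (S(z) = z - 2 = -2 + z)
t(K) = K*(3 + K) (t(K) = K*(K + (-2 + 5)) = K*(K + 3) = K*(3 + K))
(44 + t(-12))*(-109) = (44 - 12*(3 - 12))*(-109) = (44 - 12*(-9))*(-109) = (44 + 108)*(-109) = 152*(-109) = -16568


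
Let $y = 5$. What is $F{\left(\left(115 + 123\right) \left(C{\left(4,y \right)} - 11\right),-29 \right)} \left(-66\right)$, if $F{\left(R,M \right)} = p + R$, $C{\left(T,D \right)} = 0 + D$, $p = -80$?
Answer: $99528$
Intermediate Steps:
$C{\left(T,D \right)} = D$
$F{\left(R,M \right)} = -80 + R$
$F{\left(\left(115 + 123\right) \left(C{\left(4,y \right)} - 11\right),-29 \right)} \left(-66\right) = \left(-80 + \left(115 + 123\right) \left(5 - 11\right)\right) \left(-66\right) = \left(-80 + 238 \left(-6\right)\right) \left(-66\right) = \left(-80 - 1428\right) \left(-66\right) = \left(-1508\right) \left(-66\right) = 99528$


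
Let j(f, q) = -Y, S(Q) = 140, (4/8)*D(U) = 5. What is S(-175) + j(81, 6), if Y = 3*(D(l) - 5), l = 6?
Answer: 125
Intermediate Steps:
D(U) = 10 (D(U) = 2*5 = 10)
Y = 15 (Y = 3*(10 - 5) = 3*5 = 15)
j(f, q) = -15 (j(f, q) = -1*15 = -15)
S(-175) + j(81, 6) = 140 - 15 = 125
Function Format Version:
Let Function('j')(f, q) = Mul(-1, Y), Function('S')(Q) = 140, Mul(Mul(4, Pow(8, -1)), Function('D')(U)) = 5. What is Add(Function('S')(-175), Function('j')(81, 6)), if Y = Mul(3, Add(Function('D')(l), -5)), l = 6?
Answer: 125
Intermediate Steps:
Function('D')(U) = 10 (Function('D')(U) = Mul(2, 5) = 10)
Y = 15 (Y = Mul(3, Add(10, -5)) = Mul(3, 5) = 15)
Function('j')(f, q) = -15 (Function('j')(f, q) = Mul(-1, 15) = -15)
Add(Function('S')(-175), Function('j')(81, 6)) = Add(140, -15) = 125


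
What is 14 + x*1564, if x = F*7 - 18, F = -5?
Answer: -82878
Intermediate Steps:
x = -53 (x = -5*7 - 18 = -35 - 18 = -53)
14 + x*1564 = 14 - 53*1564 = 14 - 82892 = -82878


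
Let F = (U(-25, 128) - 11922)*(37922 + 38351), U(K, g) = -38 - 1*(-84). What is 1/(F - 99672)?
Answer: -1/905917820 ≈ -1.1039e-9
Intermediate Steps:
U(K, g) = 46 (U(K, g) = -38 + 84 = 46)
F = -905818148 (F = (46 - 11922)*(37922 + 38351) = -11876*76273 = -905818148)
1/(F - 99672) = 1/(-905818148 - 99672) = 1/(-905917820) = -1/905917820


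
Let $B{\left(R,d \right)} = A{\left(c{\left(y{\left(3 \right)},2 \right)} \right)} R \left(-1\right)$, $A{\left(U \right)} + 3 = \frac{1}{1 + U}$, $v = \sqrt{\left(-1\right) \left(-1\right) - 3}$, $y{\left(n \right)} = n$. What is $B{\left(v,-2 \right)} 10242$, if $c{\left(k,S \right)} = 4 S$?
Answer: $29588 i \sqrt{2} \approx 41844.0 i$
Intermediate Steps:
$v = i \sqrt{2}$ ($v = \sqrt{1 - 3} = \sqrt{-2} = i \sqrt{2} \approx 1.4142 i$)
$A{\left(U \right)} = -3 + \frac{1}{1 + U}$
$B{\left(R,d \right)} = \frac{26 R}{9}$ ($B{\left(R,d \right)} = \frac{-2 - 3 \cdot 4 \cdot 2}{1 + 4 \cdot 2} R \left(-1\right) = \frac{-2 - 24}{1 + 8} R \left(-1\right) = \frac{-2 - 24}{9} R \left(-1\right) = \frac{1}{9} \left(-26\right) R \left(-1\right) = - \frac{26 R}{9} \left(-1\right) = \frac{26 R}{9}$)
$B{\left(v,-2 \right)} 10242 = \frac{26 i \sqrt{2}}{9} \cdot 10242 = 29588 i \sqrt{2}$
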